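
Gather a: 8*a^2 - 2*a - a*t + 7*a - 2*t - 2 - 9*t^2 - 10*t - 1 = 8*a^2 + a*(5 - t) - 9*t^2 - 12*t - 3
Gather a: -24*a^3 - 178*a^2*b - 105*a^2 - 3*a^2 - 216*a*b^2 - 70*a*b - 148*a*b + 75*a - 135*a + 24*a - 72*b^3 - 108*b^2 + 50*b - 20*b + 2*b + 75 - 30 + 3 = -24*a^3 + a^2*(-178*b - 108) + a*(-216*b^2 - 218*b - 36) - 72*b^3 - 108*b^2 + 32*b + 48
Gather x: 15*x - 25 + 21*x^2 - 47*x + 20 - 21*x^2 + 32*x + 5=0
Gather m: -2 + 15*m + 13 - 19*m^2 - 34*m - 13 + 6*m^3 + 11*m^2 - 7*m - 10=6*m^3 - 8*m^2 - 26*m - 12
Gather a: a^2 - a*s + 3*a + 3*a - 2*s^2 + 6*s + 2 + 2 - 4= a^2 + a*(6 - s) - 2*s^2 + 6*s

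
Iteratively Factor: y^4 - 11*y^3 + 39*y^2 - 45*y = (y - 3)*(y^3 - 8*y^2 + 15*y) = y*(y - 3)*(y^2 - 8*y + 15) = y*(y - 5)*(y - 3)*(y - 3)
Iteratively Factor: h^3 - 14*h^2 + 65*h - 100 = (h - 5)*(h^2 - 9*h + 20) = (h - 5)*(h - 4)*(h - 5)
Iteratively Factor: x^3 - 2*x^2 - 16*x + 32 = (x - 2)*(x^2 - 16) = (x - 2)*(x + 4)*(x - 4)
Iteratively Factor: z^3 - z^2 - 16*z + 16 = (z - 4)*(z^2 + 3*z - 4) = (z - 4)*(z + 4)*(z - 1)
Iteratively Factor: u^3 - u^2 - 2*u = (u - 2)*(u^2 + u) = (u - 2)*(u + 1)*(u)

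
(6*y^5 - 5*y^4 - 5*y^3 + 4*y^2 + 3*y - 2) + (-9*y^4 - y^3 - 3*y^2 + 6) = 6*y^5 - 14*y^4 - 6*y^3 + y^2 + 3*y + 4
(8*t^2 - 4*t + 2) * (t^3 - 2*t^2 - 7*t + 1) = 8*t^5 - 20*t^4 - 46*t^3 + 32*t^2 - 18*t + 2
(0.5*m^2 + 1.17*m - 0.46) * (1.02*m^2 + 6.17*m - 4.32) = 0.51*m^4 + 4.2784*m^3 + 4.5897*m^2 - 7.8926*m + 1.9872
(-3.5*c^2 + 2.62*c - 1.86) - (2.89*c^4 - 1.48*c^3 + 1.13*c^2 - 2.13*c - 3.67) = -2.89*c^4 + 1.48*c^3 - 4.63*c^2 + 4.75*c + 1.81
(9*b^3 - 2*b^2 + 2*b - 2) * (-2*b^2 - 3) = -18*b^5 + 4*b^4 - 31*b^3 + 10*b^2 - 6*b + 6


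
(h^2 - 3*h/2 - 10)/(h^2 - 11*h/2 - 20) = (h - 4)/(h - 8)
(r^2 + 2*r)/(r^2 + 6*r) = (r + 2)/(r + 6)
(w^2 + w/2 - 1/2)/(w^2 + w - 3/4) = 2*(w + 1)/(2*w + 3)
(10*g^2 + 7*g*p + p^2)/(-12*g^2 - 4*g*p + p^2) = (5*g + p)/(-6*g + p)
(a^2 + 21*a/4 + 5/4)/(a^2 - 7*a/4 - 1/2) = (a + 5)/(a - 2)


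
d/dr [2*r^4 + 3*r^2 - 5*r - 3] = 8*r^3 + 6*r - 5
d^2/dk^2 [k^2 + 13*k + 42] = 2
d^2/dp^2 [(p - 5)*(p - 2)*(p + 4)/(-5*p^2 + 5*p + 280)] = 72*(-p^3 + 6*p^2 - 174*p + 170)/(5*(p^6 - 3*p^5 - 165*p^4 + 335*p^3 + 9240*p^2 - 9408*p - 175616))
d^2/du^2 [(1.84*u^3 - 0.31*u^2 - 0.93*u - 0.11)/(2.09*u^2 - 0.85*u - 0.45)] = (-1.4210854715202e-14*u^5 - 3.106256*u^3 - 0.409476*u^2 - 1.8399*u + 0.22004)/(9.129329*u^6 - 11.138655*u^5 - 1.36686*u^4 + 4.182425*u^3 + 0.2943*u^2 - 0.516375*u - 0.091125)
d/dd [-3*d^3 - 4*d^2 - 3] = d*(-9*d - 8)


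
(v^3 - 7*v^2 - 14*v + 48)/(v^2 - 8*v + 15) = (v^3 - 7*v^2 - 14*v + 48)/(v^2 - 8*v + 15)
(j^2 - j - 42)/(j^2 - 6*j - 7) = (j + 6)/(j + 1)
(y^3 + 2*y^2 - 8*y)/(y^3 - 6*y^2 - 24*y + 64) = y/(y - 8)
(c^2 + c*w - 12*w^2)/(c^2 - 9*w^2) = (c + 4*w)/(c + 3*w)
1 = 1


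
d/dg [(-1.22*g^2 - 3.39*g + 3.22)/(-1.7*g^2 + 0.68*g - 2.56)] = (-6.5926*g^2 + 17.1944*g + 6.4888)/(2.89*g^4 - 2.312*g^3 + 9.1664*g^2 - 3.4816*g + 6.5536)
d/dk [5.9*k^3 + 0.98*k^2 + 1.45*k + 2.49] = 17.7*k^2 + 1.96*k + 1.45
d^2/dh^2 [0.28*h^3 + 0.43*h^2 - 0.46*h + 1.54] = 1.68*h + 0.86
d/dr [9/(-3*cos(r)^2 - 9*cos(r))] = -3*(2*cos(r) + 3)*sin(r)/((cos(r) + 3)^2*cos(r)^2)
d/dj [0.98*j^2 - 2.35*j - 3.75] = 1.96*j - 2.35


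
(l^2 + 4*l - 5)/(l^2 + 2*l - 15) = (l - 1)/(l - 3)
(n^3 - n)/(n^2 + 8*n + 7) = n*(n - 1)/(n + 7)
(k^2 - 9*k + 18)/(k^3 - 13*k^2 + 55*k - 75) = (k - 6)/(k^2 - 10*k + 25)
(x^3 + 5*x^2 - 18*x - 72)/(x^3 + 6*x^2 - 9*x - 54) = (x - 4)/(x - 3)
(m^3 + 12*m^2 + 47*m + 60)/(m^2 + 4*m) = m + 8 + 15/m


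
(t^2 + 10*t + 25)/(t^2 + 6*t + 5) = (t + 5)/(t + 1)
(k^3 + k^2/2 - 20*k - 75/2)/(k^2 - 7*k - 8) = (-2*k^3 - k^2 + 40*k + 75)/(2*(-k^2 + 7*k + 8))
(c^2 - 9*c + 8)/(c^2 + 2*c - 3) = (c - 8)/(c + 3)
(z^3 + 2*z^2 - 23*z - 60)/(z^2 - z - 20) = z + 3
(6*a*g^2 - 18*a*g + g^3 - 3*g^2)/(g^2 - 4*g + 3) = g*(6*a + g)/(g - 1)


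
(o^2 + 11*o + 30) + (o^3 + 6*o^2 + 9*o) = o^3 + 7*o^2 + 20*o + 30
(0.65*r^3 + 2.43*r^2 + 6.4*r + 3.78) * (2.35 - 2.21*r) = -1.4365*r^4 - 3.8428*r^3 - 8.4335*r^2 + 6.6862*r + 8.883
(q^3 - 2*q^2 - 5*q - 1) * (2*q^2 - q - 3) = 2*q^5 - 5*q^4 - 11*q^3 + 9*q^2 + 16*q + 3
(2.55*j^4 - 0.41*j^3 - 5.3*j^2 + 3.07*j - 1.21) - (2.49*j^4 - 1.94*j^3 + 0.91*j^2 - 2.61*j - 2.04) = 0.0599999999999996*j^4 + 1.53*j^3 - 6.21*j^2 + 5.68*j + 0.83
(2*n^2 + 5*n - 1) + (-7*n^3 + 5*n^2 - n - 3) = -7*n^3 + 7*n^2 + 4*n - 4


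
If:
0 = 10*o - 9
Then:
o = 9/10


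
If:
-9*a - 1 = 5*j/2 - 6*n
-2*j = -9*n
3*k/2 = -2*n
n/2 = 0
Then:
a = -1/9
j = 0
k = 0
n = 0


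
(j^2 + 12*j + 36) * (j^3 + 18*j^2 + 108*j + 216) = j^5 + 30*j^4 + 360*j^3 + 2160*j^2 + 6480*j + 7776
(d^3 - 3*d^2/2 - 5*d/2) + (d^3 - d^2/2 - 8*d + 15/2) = 2*d^3 - 2*d^2 - 21*d/2 + 15/2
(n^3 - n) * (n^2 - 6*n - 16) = n^5 - 6*n^4 - 17*n^3 + 6*n^2 + 16*n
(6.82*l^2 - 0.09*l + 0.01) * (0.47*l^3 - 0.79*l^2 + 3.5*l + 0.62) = 3.2054*l^5 - 5.4301*l^4 + 23.9458*l^3 + 3.9055*l^2 - 0.0208*l + 0.0062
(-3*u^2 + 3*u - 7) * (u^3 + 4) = -3*u^5 + 3*u^4 - 7*u^3 - 12*u^2 + 12*u - 28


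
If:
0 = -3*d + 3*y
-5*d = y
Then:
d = 0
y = 0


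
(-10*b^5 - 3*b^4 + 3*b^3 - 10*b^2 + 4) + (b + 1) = -10*b^5 - 3*b^4 + 3*b^3 - 10*b^2 + b + 5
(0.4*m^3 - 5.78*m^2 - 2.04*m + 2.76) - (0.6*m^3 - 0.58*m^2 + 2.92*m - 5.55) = -0.2*m^3 - 5.2*m^2 - 4.96*m + 8.31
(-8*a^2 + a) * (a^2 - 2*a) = -8*a^4 + 17*a^3 - 2*a^2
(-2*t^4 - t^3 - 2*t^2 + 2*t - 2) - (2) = -2*t^4 - t^3 - 2*t^2 + 2*t - 4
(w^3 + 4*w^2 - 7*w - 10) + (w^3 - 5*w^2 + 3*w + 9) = 2*w^3 - w^2 - 4*w - 1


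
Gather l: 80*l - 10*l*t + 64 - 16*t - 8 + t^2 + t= l*(80 - 10*t) + t^2 - 15*t + 56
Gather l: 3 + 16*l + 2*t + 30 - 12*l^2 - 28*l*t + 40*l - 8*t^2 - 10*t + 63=-12*l^2 + l*(56 - 28*t) - 8*t^2 - 8*t + 96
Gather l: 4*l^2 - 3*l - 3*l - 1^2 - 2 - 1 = 4*l^2 - 6*l - 4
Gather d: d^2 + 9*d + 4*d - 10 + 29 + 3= d^2 + 13*d + 22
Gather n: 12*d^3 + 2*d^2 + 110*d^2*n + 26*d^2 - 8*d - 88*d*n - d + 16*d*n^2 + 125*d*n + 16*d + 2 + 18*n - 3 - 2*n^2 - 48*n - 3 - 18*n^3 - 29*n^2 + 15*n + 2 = 12*d^3 + 28*d^2 + 7*d - 18*n^3 + n^2*(16*d - 31) + n*(110*d^2 + 37*d - 15) - 2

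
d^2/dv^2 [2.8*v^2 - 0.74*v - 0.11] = 5.60000000000000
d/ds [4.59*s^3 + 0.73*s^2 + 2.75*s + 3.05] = 13.77*s^2 + 1.46*s + 2.75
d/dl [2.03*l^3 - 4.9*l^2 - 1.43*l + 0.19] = 6.09*l^2 - 9.8*l - 1.43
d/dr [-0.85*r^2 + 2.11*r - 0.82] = 2.11 - 1.7*r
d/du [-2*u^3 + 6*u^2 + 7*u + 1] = -6*u^2 + 12*u + 7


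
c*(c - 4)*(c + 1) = c^3 - 3*c^2 - 4*c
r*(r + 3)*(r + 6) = r^3 + 9*r^2 + 18*r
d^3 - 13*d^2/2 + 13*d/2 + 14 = (d - 4)*(d - 7/2)*(d + 1)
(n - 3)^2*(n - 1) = n^3 - 7*n^2 + 15*n - 9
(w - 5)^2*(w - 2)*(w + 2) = w^4 - 10*w^3 + 21*w^2 + 40*w - 100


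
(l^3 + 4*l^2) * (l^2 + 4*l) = l^5 + 8*l^4 + 16*l^3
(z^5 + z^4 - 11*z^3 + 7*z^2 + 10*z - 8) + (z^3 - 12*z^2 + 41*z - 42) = z^5 + z^4 - 10*z^3 - 5*z^2 + 51*z - 50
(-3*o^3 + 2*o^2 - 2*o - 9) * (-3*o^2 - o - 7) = 9*o^5 - 3*o^4 + 25*o^3 + 15*o^2 + 23*o + 63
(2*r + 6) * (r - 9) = 2*r^2 - 12*r - 54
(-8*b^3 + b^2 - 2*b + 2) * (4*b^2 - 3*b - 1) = -32*b^5 + 28*b^4 - 3*b^3 + 13*b^2 - 4*b - 2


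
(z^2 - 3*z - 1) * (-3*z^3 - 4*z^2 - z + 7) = -3*z^5 + 5*z^4 + 14*z^3 + 14*z^2 - 20*z - 7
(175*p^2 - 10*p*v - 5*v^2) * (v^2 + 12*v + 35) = 175*p^2*v^2 + 2100*p^2*v + 6125*p^2 - 10*p*v^3 - 120*p*v^2 - 350*p*v - 5*v^4 - 60*v^3 - 175*v^2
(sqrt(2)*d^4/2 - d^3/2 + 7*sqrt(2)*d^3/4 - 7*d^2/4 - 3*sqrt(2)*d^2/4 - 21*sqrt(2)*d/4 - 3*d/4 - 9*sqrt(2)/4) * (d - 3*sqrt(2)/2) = sqrt(2)*d^5/2 - 2*d^4 + 7*sqrt(2)*d^4/4 - 7*d^3 - 21*sqrt(2)*d^2/8 + 3*d^2/2 - 9*sqrt(2)*d/8 + 63*d/4 + 27/4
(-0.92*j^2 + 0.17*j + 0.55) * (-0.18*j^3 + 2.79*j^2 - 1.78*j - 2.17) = 0.1656*j^5 - 2.5974*j^4 + 2.0129*j^3 + 3.2283*j^2 - 1.3479*j - 1.1935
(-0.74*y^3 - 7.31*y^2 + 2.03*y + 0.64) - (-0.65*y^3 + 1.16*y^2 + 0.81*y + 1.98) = -0.09*y^3 - 8.47*y^2 + 1.22*y - 1.34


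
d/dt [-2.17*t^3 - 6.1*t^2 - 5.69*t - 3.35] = -6.51*t^2 - 12.2*t - 5.69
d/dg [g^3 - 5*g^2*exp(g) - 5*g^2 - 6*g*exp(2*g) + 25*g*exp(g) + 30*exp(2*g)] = -5*g^2*exp(g) + 3*g^2 - 12*g*exp(2*g) + 15*g*exp(g) - 10*g + 54*exp(2*g) + 25*exp(g)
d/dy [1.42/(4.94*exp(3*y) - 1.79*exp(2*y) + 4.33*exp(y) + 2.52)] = (-21.0444*exp(2*y) + 5.0836*exp(y) - 6.1486)*exp(y)/(4.94*exp(3*y) - 1.79*exp(2*y) + 4.33*exp(y) + 2.52)^2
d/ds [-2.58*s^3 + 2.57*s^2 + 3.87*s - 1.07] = -7.74*s^2 + 5.14*s + 3.87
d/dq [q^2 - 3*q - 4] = 2*q - 3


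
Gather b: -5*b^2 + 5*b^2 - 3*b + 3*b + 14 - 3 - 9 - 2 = 0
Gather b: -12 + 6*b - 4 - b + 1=5*b - 15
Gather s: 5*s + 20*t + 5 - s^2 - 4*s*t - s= -s^2 + s*(4 - 4*t) + 20*t + 5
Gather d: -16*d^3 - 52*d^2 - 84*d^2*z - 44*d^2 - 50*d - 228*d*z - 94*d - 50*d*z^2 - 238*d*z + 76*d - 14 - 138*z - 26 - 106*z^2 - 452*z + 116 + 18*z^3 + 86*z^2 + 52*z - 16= -16*d^3 + d^2*(-84*z - 96) + d*(-50*z^2 - 466*z - 68) + 18*z^3 - 20*z^2 - 538*z + 60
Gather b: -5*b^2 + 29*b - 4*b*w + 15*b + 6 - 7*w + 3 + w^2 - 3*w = -5*b^2 + b*(44 - 4*w) + w^2 - 10*w + 9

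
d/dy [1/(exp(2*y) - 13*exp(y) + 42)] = (13 - 2*exp(y))*exp(y)/(exp(2*y) - 13*exp(y) + 42)^2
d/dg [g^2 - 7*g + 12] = 2*g - 7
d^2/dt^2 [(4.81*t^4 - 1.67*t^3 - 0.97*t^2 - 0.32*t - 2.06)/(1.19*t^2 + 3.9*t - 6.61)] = (13.622882*t^6 + 133.93926*t^5 + 211.950726*t^4 - 2052.92811*t^3 + 2716.931058*t^2 - 510.26013*t - 196.333942)/(1.685159*t^6 + 16.56837*t^5 + 26.218437*t^4 - 124.74306*t^3 - 145.633503*t^2 + 511.19757*t - 288.804781)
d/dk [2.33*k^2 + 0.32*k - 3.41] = 4.66*k + 0.32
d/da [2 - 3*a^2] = -6*a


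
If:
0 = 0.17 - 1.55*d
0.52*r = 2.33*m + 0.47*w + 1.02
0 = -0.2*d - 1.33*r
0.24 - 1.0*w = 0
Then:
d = 0.11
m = -0.49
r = -0.02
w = 0.24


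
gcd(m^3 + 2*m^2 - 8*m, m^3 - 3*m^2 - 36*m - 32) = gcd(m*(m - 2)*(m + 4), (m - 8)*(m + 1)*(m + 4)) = m + 4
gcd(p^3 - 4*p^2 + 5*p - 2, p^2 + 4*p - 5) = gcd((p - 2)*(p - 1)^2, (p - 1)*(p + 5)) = p - 1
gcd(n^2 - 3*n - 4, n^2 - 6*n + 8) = n - 4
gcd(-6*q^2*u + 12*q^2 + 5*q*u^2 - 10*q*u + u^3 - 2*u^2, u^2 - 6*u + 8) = u - 2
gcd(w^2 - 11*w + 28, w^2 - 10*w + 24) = w - 4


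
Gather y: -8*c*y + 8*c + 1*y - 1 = 8*c + y*(1 - 8*c) - 1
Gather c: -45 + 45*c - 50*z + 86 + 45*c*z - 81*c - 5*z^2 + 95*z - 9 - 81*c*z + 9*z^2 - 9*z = c*(-36*z - 36) + 4*z^2 + 36*z + 32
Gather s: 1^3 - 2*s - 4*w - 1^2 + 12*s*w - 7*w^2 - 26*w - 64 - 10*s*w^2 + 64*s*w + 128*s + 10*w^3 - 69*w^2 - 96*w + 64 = s*(-10*w^2 + 76*w + 126) + 10*w^3 - 76*w^2 - 126*w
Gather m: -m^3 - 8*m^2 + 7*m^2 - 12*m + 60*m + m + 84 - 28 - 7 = -m^3 - m^2 + 49*m + 49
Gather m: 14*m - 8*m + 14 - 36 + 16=6*m - 6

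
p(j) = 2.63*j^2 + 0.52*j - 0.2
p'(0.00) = 0.52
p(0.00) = -0.20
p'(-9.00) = -46.82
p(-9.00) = 208.15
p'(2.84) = 15.46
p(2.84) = 22.49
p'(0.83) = 4.89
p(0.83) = 2.04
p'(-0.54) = -2.32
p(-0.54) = 0.29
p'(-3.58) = -18.31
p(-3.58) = 31.65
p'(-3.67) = -18.78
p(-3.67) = 33.31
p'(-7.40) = -38.40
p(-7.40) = 139.97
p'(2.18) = 11.99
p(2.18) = 13.43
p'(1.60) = 8.94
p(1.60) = 7.36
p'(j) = 5.26*j + 0.52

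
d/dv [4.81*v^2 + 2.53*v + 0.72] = 9.62*v + 2.53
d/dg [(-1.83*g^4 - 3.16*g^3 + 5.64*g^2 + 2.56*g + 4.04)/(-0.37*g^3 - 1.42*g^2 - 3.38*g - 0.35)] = (0.6771*g^6 + 5.1972*g^5 + 25.1302*g^4 + 25.818*g^3 - 7.6256*g^2 + 7.5256*g + 12.7592)/(0.1369*g^6 + 1.0508*g^5 + 4.5176*g^4 + 9.8582*g^3 + 12.4184*g^2 + 2.366*g + 0.1225)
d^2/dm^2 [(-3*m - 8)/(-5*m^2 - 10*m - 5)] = 6*(m + 6)/(5*(m^4 + 4*m^3 + 6*m^2 + 4*m + 1))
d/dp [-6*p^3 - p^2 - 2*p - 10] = -18*p^2 - 2*p - 2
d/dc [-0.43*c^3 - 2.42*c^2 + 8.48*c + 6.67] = -1.29*c^2 - 4.84*c + 8.48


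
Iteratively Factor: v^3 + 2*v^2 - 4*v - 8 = (v - 2)*(v^2 + 4*v + 4) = (v - 2)*(v + 2)*(v + 2)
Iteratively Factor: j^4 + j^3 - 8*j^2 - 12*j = (j - 3)*(j^3 + 4*j^2 + 4*j) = j*(j - 3)*(j^2 + 4*j + 4) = j*(j - 3)*(j + 2)*(j + 2)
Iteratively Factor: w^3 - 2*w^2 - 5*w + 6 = (w + 2)*(w^2 - 4*w + 3) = (w - 3)*(w + 2)*(w - 1)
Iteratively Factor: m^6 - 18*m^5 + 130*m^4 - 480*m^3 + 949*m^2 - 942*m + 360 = (m - 2)*(m^5 - 16*m^4 + 98*m^3 - 284*m^2 + 381*m - 180) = (m - 4)*(m - 2)*(m^4 - 12*m^3 + 50*m^2 - 84*m + 45) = (m - 4)*(m - 2)*(m - 1)*(m^3 - 11*m^2 + 39*m - 45) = (m - 5)*(m - 4)*(m - 2)*(m - 1)*(m^2 - 6*m + 9) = (m - 5)*(m - 4)*(m - 3)*(m - 2)*(m - 1)*(m - 3)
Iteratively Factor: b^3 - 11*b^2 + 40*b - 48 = (b - 3)*(b^2 - 8*b + 16) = (b - 4)*(b - 3)*(b - 4)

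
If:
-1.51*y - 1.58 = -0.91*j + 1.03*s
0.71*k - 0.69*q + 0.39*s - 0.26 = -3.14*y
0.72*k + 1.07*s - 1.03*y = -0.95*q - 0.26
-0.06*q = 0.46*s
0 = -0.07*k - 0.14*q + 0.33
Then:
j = 3.57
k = -2.26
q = 3.49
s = -0.45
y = 1.42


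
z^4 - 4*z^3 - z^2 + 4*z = z*(z - 4)*(z - 1)*(z + 1)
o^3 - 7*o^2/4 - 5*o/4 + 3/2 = (o - 2)*(o - 3/4)*(o + 1)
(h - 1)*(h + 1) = h^2 - 1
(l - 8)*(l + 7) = l^2 - l - 56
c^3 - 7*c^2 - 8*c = c*(c - 8)*(c + 1)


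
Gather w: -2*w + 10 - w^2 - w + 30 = -w^2 - 3*w + 40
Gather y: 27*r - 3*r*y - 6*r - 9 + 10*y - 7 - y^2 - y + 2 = 21*r - y^2 + y*(9 - 3*r) - 14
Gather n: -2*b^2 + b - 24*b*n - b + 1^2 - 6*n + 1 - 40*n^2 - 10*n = -2*b^2 - 40*n^2 + n*(-24*b - 16) + 2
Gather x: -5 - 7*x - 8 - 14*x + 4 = -21*x - 9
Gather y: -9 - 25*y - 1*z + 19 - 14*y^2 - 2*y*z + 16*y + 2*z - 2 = -14*y^2 + y*(-2*z - 9) + z + 8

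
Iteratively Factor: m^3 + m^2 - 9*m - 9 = (m - 3)*(m^2 + 4*m + 3) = (m - 3)*(m + 3)*(m + 1)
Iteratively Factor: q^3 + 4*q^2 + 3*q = (q + 3)*(q^2 + q) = q*(q + 3)*(q + 1)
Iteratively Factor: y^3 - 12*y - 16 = (y + 2)*(y^2 - 2*y - 8) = (y + 2)^2*(y - 4)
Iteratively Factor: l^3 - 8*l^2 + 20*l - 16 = (l - 4)*(l^2 - 4*l + 4) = (l - 4)*(l - 2)*(l - 2)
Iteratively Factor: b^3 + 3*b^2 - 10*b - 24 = (b - 3)*(b^2 + 6*b + 8) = (b - 3)*(b + 4)*(b + 2)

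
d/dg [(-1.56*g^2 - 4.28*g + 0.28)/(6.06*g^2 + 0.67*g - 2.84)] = (24.8916*g^2 + 5.4672*g + 11.9676)/(36.7236*g^4 + 8.1204*g^3 - 33.9719*g^2 - 3.8056*g + 8.0656)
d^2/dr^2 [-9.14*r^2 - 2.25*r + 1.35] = -18.2800000000000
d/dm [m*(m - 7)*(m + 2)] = 3*m^2 - 10*m - 14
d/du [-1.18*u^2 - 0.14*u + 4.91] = -2.36*u - 0.14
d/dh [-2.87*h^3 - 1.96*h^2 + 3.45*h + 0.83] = -8.61*h^2 - 3.92*h + 3.45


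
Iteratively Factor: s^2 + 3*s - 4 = (s - 1)*(s + 4)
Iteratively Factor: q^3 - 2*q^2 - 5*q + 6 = (q - 3)*(q^2 + q - 2) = (q - 3)*(q - 1)*(q + 2)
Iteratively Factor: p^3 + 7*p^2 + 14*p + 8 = (p + 2)*(p^2 + 5*p + 4) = (p + 1)*(p + 2)*(p + 4)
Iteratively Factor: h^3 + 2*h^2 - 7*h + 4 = (h - 1)*(h^2 + 3*h - 4) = (h - 1)^2*(h + 4)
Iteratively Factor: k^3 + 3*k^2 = (k)*(k^2 + 3*k) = k^2*(k + 3)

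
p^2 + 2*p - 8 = (p - 2)*(p + 4)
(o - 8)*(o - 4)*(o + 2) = o^3 - 10*o^2 + 8*o + 64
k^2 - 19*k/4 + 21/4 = (k - 3)*(k - 7/4)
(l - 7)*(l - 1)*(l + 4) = l^3 - 4*l^2 - 25*l + 28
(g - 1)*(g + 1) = g^2 - 1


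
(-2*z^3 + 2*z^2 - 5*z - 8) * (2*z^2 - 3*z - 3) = -4*z^5 + 10*z^4 - 10*z^3 - 7*z^2 + 39*z + 24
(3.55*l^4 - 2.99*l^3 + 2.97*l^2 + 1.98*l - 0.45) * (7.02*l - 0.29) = 24.921*l^5 - 22.0193*l^4 + 21.7165*l^3 + 13.0383*l^2 - 3.7332*l + 0.1305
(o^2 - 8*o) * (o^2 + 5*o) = o^4 - 3*o^3 - 40*o^2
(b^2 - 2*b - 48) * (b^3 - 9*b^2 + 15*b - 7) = b^5 - 11*b^4 - 15*b^3 + 395*b^2 - 706*b + 336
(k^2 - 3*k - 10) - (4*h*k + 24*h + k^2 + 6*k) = -4*h*k - 24*h - 9*k - 10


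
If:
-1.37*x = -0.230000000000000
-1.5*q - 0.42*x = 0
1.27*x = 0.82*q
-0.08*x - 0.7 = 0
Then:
No Solution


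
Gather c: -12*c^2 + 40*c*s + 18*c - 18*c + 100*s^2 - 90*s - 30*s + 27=-12*c^2 + 40*c*s + 100*s^2 - 120*s + 27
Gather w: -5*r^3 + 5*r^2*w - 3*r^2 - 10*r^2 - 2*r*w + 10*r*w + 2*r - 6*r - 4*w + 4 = -5*r^3 - 13*r^2 - 4*r + w*(5*r^2 + 8*r - 4) + 4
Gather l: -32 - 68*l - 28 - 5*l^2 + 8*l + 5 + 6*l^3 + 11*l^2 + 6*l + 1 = 6*l^3 + 6*l^2 - 54*l - 54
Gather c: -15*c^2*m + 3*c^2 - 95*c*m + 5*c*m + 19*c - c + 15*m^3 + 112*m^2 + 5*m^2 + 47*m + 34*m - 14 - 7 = c^2*(3 - 15*m) + c*(18 - 90*m) + 15*m^3 + 117*m^2 + 81*m - 21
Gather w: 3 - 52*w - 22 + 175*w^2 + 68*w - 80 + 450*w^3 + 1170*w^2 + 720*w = 450*w^3 + 1345*w^2 + 736*w - 99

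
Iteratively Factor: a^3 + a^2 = (a + 1)*(a^2) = a*(a + 1)*(a)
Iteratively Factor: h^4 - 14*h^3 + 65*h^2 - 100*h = (h)*(h^3 - 14*h^2 + 65*h - 100) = h*(h - 5)*(h^2 - 9*h + 20) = h*(h - 5)*(h - 4)*(h - 5)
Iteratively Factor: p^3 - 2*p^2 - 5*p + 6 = (p + 2)*(p^2 - 4*p + 3) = (p - 1)*(p + 2)*(p - 3)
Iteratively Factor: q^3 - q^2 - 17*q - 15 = (q + 1)*(q^2 - 2*q - 15) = (q + 1)*(q + 3)*(q - 5)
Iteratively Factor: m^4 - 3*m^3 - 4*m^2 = (m - 4)*(m^3 + m^2) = m*(m - 4)*(m^2 + m) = m^2*(m - 4)*(m + 1)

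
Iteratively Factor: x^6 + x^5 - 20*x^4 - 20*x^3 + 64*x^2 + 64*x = (x)*(x^5 + x^4 - 20*x^3 - 20*x^2 + 64*x + 64) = x*(x + 2)*(x^4 - x^3 - 18*x^2 + 16*x + 32) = x*(x - 4)*(x + 2)*(x^3 + 3*x^2 - 6*x - 8) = x*(x - 4)*(x + 1)*(x + 2)*(x^2 + 2*x - 8) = x*(x - 4)*(x + 1)*(x + 2)*(x + 4)*(x - 2)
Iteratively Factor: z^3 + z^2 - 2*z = (z - 1)*(z^2 + 2*z) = (z - 1)*(z + 2)*(z)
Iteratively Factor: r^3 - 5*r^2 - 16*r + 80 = (r + 4)*(r^2 - 9*r + 20) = (r - 5)*(r + 4)*(r - 4)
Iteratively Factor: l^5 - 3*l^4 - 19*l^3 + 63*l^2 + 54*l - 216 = (l - 3)*(l^4 - 19*l^2 + 6*l + 72) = (l - 3)*(l + 4)*(l^3 - 4*l^2 - 3*l + 18) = (l - 3)^2*(l + 4)*(l^2 - l - 6) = (l - 3)^2*(l + 2)*(l + 4)*(l - 3)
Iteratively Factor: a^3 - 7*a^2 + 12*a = (a)*(a^2 - 7*a + 12) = a*(a - 3)*(a - 4)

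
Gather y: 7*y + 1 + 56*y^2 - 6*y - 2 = 56*y^2 + y - 1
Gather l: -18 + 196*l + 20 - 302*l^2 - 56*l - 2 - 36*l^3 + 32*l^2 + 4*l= -36*l^3 - 270*l^2 + 144*l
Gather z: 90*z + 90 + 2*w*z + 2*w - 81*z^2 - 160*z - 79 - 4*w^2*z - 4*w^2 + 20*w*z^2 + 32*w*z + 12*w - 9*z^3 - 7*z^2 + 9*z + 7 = -4*w^2 + 14*w - 9*z^3 + z^2*(20*w - 88) + z*(-4*w^2 + 34*w - 61) + 18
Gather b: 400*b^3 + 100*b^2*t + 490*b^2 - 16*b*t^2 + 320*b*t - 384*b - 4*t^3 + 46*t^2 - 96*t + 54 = 400*b^3 + b^2*(100*t + 490) + b*(-16*t^2 + 320*t - 384) - 4*t^3 + 46*t^2 - 96*t + 54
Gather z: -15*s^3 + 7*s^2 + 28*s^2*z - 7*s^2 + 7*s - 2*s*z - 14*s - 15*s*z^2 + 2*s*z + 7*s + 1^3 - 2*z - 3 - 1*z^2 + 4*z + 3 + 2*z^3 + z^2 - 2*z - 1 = -15*s^3 + 28*s^2*z - 15*s*z^2 + 2*z^3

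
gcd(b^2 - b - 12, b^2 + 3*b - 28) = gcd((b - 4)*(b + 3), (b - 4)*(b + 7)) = b - 4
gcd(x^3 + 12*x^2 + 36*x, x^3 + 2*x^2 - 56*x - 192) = x + 6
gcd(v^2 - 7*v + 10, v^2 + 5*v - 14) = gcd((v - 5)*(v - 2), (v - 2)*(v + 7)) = v - 2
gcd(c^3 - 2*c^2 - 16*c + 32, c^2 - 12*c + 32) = c - 4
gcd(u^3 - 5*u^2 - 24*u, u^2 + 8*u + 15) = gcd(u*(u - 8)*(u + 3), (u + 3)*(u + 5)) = u + 3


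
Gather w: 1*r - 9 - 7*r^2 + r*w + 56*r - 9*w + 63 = -7*r^2 + 57*r + w*(r - 9) + 54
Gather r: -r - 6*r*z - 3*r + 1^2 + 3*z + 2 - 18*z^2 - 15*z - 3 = r*(-6*z - 4) - 18*z^2 - 12*z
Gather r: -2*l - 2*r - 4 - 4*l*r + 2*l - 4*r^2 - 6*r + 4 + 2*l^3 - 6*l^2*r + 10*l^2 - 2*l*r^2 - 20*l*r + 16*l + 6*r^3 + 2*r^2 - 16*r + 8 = 2*l^3 + 10*l^2 + 16*l + 6*r^3 + r^2*(-2*l - 2) + r*(-6*l^2 - 24*l - 24) + 8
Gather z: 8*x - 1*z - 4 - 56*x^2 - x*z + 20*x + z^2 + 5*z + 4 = -56*x^2 + 28*x + z^2 + z*(4 - x)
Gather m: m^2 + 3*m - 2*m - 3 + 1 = m^2 + m - 2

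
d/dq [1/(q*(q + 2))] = 2*(-q - 1)/(q^2*(q^2 + 4*q + 4))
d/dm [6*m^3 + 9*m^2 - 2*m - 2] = 18*m^2 + 18*m - 2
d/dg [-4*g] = -4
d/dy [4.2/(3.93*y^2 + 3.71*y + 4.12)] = (-33.012*y - 15.582)/(3.93*y^2 + 3.71*y + 4.12)^2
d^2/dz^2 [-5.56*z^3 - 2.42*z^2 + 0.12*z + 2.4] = -33.36*z - 4.84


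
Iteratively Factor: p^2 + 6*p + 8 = (p + 4)*(p + 2)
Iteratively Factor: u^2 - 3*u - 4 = (u + 1)*(u - 4)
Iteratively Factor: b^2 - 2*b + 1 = (b - 1)*(b - 1)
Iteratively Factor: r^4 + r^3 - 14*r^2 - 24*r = (r)*(r^3 + r^2 - 14*r - 24) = r*(r + 3)*(r^2 - 2*r - 8) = r*(r - 4)*(r + 3)*(r + 2)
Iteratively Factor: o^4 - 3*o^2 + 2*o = (o)*(o^3 - 3*o + 2) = o*(o + 2)*(o^2 - 2*o + 1) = o*(o - 1)*(o + 2)*(o - 1)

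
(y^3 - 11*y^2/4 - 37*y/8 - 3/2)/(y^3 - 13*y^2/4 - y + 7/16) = 2*(4*y^2 - 13*y - 12)/(8*y^2 - 30*y + 7)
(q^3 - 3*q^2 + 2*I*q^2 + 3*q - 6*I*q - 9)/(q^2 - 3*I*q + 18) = (q^2 - q*(3 + I) + 3*I)/(q - 6*I)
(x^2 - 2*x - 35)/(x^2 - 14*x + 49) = (x + 5)/(x - 7)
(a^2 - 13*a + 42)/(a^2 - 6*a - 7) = (a - 6)/(a + 1)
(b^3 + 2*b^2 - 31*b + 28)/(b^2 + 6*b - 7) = b - 4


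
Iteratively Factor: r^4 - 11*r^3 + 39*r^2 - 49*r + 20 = (r - 1)*(r^3 - 10*r^2 + 29*r - 20) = (r - 4)*(r - 1)*(r^2 - 6*r + 5) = (r - 4)*(r - 1)^2*(r - 5)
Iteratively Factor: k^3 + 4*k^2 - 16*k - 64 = (k + 4)*(k^2 - 16) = (k + 4)^2*(k - 4)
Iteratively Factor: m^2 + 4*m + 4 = (m + 2)*(m + 2)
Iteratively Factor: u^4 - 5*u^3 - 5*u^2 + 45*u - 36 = (u - 4)*(u^3 - u^2 - 9*u + 9) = (u - 4)*(u - 3)*(u^2 + 2*u - 3) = (u - 4)*(u - 3)*(u + 3)*(u - 1)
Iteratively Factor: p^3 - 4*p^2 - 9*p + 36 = (p - 4)*(p^2 - 9) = (p - 4)*(p + 3)*(p - 3)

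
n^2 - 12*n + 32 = (n - 8)*(n - 4)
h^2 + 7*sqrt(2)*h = h*(h + 7*sqrt(2))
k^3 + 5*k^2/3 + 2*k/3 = k*(k + 2/3)*(k + 1)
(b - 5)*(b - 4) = b^2 - 9*b + 20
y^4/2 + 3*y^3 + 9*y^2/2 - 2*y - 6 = (y/2 + 1)*(y - 1)*(y + 2)*(y + 3)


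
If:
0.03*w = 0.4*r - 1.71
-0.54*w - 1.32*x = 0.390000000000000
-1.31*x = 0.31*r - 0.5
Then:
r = 4.34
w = 0.85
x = -0.65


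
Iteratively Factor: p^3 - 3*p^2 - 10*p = (p)*(p^2 - 3*p - 10) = p*(p - 5)*(p + 2)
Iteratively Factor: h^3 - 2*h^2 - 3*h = (h + 1)*(h^2 - 3*h) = (h - 3)*(h + 1)*(h)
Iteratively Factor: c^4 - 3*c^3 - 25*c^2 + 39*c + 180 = (c - 4)*(c^3 + c^2 - 21*c - 45) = (c - 5)*(c - 4)*(c^2 + 6*c + 9) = (c - 5)*(c - 4)*(c + 3)*(c + 3)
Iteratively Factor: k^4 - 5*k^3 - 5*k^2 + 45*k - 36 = (k - 4)*(k^3 - k^2 - 9*k + 9) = (k - 4)*(k - 3)*(k^2 + 2*k - 3) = (k - 4)*(k - 3)*(k - 1)*(k + 3)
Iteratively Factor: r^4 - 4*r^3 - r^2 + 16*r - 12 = (r - 2)*(r^3 - 2*r^2 - 5*r + 6) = (r - 2)*(r + 2)*(r^2 - 4*r + 3) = (r - 3)*(r - 2)*(r + 2)*(r - 1)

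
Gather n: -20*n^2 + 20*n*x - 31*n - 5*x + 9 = -20*n^2 + n*(20*x - 31) - 5*x + 9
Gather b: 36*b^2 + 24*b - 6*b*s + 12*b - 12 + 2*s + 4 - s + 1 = 36*b^2 + b*(36 - 6*s) + s - 7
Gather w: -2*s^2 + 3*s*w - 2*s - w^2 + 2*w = -2*s^2 - 2*s - w^2 + w*(3*s + 2)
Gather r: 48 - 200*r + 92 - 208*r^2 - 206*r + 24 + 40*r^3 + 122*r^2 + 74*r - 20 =40*r^3 - 86*r^2 - 332*r + 144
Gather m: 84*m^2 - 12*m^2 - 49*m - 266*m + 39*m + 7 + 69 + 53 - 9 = 72*m^2 - 276*m + 120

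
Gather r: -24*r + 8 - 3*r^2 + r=-3*r^2 - 23*r + 8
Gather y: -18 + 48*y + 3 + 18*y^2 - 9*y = 18*y^2 + 39*y - 15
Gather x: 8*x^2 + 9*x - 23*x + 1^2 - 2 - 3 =8*x^2 - 14*x - 4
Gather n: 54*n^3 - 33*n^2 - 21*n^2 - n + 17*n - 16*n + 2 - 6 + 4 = 54*n^3 - 54*n^2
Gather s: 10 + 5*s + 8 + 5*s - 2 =10*s + 16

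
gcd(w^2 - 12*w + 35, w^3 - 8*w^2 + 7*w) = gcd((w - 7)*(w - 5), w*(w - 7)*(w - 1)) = w - 7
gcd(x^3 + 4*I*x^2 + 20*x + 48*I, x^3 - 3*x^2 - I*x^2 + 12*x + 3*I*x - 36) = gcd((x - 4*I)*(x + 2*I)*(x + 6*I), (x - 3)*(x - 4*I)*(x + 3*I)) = x - 4*I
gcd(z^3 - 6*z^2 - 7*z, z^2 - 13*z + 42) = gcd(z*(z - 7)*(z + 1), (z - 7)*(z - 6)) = z - 7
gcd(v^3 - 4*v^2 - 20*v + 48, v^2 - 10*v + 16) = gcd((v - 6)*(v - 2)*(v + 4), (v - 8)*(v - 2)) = v - 2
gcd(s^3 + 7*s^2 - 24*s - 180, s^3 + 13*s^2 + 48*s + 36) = s^2 + 12*s + 36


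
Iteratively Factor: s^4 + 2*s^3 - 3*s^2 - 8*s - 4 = (s + 1)*(s^3 + s^2 - 4*s - 4) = (s - 2)*(s + 1)*(s^2 + 3*s + 2) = (s - 2)*(s + 1)^2*(s + 2)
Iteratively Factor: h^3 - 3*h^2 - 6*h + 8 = (h + 2)*(h^2 - 5*h + 4) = (h - 1)*(h + 2)*(h - 4)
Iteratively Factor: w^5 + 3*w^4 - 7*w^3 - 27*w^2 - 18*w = (w + 1)*(w^4 + 2*w^3 - 9*w^2 - 18*w) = (w + 1)*(w + 2)*(w^3 - 9*w) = w*(w + 1)*(w + 2)*(w^2 - 9) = w*(w - 3)*(w + 1)*(w + 2)*(w + 3)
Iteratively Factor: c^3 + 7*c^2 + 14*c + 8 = (c + 1)*(c^2 + 6*c + 8) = (c + 1)*(c + 4)*(c + 2)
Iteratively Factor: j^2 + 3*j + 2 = (j + 1)*(j + 2)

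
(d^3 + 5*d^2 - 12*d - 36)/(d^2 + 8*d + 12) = d - 3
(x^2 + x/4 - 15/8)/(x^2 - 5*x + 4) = (x^2 + x/4 - 15/8)/(x^2 - 5*x + 4)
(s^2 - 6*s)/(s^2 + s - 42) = s/(s + 7)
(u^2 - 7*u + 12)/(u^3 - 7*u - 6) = (u - 4)/(u^2 + 3*u + 2)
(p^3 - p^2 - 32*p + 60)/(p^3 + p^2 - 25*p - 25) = (p^2 + 4*p - 12)/(p^2 + 6*p + 5)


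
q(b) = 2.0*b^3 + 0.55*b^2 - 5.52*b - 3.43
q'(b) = 6.0*b^2 + 1.1*b - 5.52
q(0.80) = -6.47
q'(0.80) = -0.80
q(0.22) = -4.60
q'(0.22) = -4.99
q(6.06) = 428.41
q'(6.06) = 221.49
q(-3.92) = -93.81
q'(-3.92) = 82.37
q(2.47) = 16.43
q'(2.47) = 33.80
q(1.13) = -6.08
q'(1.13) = 3.38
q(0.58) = -6.06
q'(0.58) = -2.86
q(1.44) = -4.27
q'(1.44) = 8.51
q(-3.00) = -35.92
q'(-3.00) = 45.18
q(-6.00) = -382.51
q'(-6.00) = 203.88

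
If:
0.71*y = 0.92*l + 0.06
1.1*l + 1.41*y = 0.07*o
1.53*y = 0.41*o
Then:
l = -0.04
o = 0.13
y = 0.04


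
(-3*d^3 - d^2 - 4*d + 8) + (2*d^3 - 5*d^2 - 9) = -d^3 - 6*d^2 - 4*d - 1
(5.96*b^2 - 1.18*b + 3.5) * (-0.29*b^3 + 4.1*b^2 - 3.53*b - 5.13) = -1.7284*b^5 + 24.7782*b^4 - 26.8918*b^3 - 12.0594*b^2 - 6.3016*b - 17.955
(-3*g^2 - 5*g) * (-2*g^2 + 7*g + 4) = 6*g^4 - 11*g^3 - 47*g^2 - 20*g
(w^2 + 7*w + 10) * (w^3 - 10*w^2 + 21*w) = w^5 - 3*w^4 - 39*w^3 + 47*w^2 + 210*w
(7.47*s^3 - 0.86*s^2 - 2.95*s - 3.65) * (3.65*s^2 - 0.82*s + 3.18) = 27.2655*s^5 - 9.2644*s^4 + 13.6923*s^3 - 13.6383*s^2 - 6.388*s - 11.607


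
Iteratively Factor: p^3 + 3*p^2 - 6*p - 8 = (p + 4)*(p^2 - p - 2) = (p + 1)*(p + 4)*(p - 2)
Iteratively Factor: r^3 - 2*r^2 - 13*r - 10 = (r + 2)*(r^2 - 4*r - 5) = (r - 5)*(r + 2)*(r + 1)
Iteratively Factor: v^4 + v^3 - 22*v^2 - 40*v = (v)*(v^3 + v^2 - 22*v - 40) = v*(v + 4)*(v^2 - 3*v - 10) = v*(v - 5)*(v + 4)*(v + 2)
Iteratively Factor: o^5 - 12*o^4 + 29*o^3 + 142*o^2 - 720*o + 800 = (o - 5)*(o^4 - 7*o^3 - 6*o^2 + 112*o - 160) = (o - 5)^2*(o^3 - 2*o^2 - 16*o + 32) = (o - 5)^2*(o - 2)*(o^2 - 16) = (o - 5)^2*(o - 4)*(o - 2)*(o + 4)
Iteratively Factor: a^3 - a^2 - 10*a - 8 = (a - 4)*(a^2 + 3*a + 2) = (a - 4)*(a + 1)*(a + 2)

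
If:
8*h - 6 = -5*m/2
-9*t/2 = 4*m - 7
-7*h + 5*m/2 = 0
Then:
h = 2/5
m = 28/25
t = 14/25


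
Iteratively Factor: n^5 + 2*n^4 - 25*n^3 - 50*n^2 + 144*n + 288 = (n - 4)*(n^4 + 6*n^3 - n^2 - 54*n - 72) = (n - 4)*(n + 3)*(n^3 + 3*n^2 - 10*n - 24) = (n - 4)*(n + 2)*(n + 3)*(n^2 + n - 12) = (n - 4)*(n + 2)*(n + 3)*(n + 4)*(n - 3)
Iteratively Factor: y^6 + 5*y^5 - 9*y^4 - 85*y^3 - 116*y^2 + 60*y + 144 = (y + 2)*(y^5 + 3*y^4 - 15*y^3 - 55*y^2 - 6*y + 72) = (y - 1)*(y + 2)*(y^4 + 4*y^3 - 11*y^2 - 66*y - 72) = (y - 1)*(y + 2)^2*(y^3 + 2*y^2 - 15*y - 36) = (y - 4)*(y - 1)*(y + 2)^2*(y^2 + 6*y + 9) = (y - 4)*(y - 1)*(y + 2)^2*(y + 3)*(y + 3)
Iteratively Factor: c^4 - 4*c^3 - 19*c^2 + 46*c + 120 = (c + 3)*(c^3 - 7*c^2 + 2*c + 40) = (c + 2)*(c + 3)*(c^2 - 9*c + 20) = (c - 5)*(c + 2)*(c + 3)*(c - 4)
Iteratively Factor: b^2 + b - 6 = (b + 3)*(b - 2)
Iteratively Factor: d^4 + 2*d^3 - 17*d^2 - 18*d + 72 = (d - 2)*(d^3 + 4*d^2 - 9*d - 36) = (d - 3)*(d - 2)*(d^2 + 7*d + 12) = (d - 3)*(d - 2)*(d + 4)*(d + 3)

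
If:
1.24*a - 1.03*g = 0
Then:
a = 0.830645161290323*g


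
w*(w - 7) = w^2 - 7*w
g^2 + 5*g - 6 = (g - 1)*(g + 6)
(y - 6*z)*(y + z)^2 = y^3 - 4*y^2*z - 11*y*z^2 - 6*z^3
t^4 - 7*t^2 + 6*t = t*(t - 2)*(t - 1)*(t + 3)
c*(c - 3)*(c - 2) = c^3 - 5*c^2 + 6*c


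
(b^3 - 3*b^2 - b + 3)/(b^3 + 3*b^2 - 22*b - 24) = (b^2 - 4*b + 3)/(b^2 + 2*b - 24)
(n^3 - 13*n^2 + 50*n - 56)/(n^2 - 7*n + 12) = (n^2 - 9*n + 14)/(n - 3)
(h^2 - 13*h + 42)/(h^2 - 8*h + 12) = (h - 7)/(h - 2)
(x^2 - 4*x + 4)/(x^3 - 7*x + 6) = (x - 2)/(x^2 + 2*x - 3)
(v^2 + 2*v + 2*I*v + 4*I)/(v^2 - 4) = (v + 2*I)/(v - 2)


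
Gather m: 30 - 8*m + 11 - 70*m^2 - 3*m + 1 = -70*m^2 - 11*m + 42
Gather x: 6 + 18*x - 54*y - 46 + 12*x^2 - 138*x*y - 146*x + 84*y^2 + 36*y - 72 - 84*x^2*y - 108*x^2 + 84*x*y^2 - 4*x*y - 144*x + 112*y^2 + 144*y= x^2*(-84*y - 96) + x*(84*y^2 - 142*y - 272) + 196*y^2 + 126*y - 112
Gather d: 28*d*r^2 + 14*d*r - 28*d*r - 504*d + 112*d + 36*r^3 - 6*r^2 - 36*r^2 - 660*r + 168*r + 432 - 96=d*(28*r^2 - 14*r - 392) + 36*r^3 - 42*r^2 - 492*r + 336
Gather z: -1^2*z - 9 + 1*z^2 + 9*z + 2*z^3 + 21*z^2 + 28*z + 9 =2*z^3 + 22*z^2 + 36*z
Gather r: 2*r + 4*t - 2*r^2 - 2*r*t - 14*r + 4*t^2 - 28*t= -2*r^2 + r*(-2*t - 12) + 4*t^2 - 24*t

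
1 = 1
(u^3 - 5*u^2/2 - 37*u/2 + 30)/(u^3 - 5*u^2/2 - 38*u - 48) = (2*u^2 - 13*u + 15)/(2*u^2 - 13*u - 24)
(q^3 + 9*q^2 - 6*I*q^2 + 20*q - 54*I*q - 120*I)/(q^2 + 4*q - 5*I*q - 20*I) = (q^2 + q*(5 - 6*I) - 30*I)/(q - 5*I)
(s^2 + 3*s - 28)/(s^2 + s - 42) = (s - 4)/(s - 6)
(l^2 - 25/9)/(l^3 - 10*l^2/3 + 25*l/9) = (3*l + 5)/(l*(3*l - 5))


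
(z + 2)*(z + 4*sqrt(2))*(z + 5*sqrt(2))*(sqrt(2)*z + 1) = sqrt(2)*z^4 + 2*sqrt(2)*z^3 + 19*z^3 + 38*z^2 + 49*sqrt(2)*z^2 + 40*z + 98*sqrt(2)*z + 80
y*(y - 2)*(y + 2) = y^3 - 4*y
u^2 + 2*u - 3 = (u - 1)*(u + 3)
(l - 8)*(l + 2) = l^2 - 6*l - 16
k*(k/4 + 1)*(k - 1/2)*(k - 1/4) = k^4/4 + 13*k^3/16 - 23*k^2/32 + k/8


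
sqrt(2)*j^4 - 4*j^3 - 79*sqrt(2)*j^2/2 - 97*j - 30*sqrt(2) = (j - 6*sqrt(2))*(j + sqrt(2))*(j + 5*sqrt(2)/2)*(sqrt(2)*j + 1)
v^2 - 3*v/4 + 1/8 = (v - 1/2)*(v - 1/4)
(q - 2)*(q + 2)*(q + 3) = q^3 + 3*q^2 - 4*q - 12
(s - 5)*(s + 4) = s^2 - s - 20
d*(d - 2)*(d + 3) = d^3 + d^2 - 6*d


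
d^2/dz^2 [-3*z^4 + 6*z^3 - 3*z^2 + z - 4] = -36*z^2 + 36*z - 6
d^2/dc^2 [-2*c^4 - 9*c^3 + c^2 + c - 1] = -24*c^2 - 54*c + 2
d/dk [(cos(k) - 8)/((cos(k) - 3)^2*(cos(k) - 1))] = (-25*cos(k) + cos(2*k) + 38)*sin(k)/((cos(k) - 3)^3*(cos(k) - 1)^2)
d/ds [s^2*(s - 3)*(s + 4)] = s*(4*s^2 + 3*s - 24)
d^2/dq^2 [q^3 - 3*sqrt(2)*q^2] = 6*q - 6*sqrt(2)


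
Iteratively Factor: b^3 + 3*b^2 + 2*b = (b + 1)*(b^2 + 2*b) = b*(b + 1)*(b + 2)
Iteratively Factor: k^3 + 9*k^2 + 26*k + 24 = (k + 4)*(k^2 + 5*k + 6) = (k + 3)*(k + 4)*(k + 2)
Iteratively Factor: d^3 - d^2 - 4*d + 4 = (d + 2)*(d^2 - 3*d + 2) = (d - 1)*(d + 2)*(d - 2)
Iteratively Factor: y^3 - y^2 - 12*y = (y - 4)*(y^2 + 3*y) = (y - 4)*(y + 3)*(y)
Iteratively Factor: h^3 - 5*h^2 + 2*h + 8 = (h + 1)*(h^2 - 6*h + 8) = (h - 2)*(h + 1)*(h - 4)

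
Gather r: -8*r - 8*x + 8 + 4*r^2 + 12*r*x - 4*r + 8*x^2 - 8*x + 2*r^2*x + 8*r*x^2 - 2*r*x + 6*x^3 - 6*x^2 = r^2*(2*x + 4) + r*(8*x^2 + 10*x - 12) + 6*x^3 + 2*x^2 - 16*x + 8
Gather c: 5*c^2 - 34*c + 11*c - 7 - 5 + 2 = 5*c^2 - 23*c - 10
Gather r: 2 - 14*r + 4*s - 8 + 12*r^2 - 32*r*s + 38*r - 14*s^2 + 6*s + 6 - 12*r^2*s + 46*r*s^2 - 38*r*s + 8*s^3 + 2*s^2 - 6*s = r^2*(12 - 12*s) + r*(46*s^2 - 70*s + 24) + 8*s^3 - 12*s^2 + 4*s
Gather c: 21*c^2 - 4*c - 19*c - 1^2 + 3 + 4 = 21*c^2 - 23*c + 6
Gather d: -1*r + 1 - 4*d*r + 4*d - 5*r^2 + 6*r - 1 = d*(4 - 4*r) - 5*r^2 + 5*r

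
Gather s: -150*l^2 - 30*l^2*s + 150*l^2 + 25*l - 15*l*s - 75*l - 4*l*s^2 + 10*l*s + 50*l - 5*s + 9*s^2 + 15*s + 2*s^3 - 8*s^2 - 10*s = 2*s^3 + s^2*(1 - 4*l) + s*(-30*l^2 - 5*l)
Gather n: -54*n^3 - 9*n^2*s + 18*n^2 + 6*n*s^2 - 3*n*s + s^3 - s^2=-54*n^3 + n^2*(18 - 9*s) + n*(6*s^2 - 3*s) + s^3 - s^2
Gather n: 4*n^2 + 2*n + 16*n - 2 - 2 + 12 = 4*n^2 + 18*n + 8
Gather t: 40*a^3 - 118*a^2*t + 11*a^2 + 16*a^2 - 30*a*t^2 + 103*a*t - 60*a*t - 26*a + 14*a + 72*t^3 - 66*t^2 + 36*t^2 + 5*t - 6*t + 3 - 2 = 40*a^3 + 27*a^2 - 12*a + 72*t^3 + t^2*(-30*a - 30) + t*(-118*a^2 + 43*a - 1) + 1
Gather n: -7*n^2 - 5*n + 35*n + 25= -7*n^2 + 30*n + 25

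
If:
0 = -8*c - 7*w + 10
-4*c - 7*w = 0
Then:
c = 5/2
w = -10/7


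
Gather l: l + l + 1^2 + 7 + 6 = 2*l + 14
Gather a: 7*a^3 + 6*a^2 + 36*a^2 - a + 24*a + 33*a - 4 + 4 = 7*a^3 + 42*a^2 + 56*a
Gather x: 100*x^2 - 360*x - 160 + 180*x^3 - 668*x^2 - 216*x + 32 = 180*x^3 - 568*x^2 - 576*x - 128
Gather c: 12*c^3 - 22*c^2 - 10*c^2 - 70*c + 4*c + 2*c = 12*c^3 - 32*c^2 - 64*c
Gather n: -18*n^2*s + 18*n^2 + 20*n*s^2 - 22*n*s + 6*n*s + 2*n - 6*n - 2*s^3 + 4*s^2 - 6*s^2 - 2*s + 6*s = n^2*(18 - 18*s) + n*(20*s^2 - 16*s - 4) - 2*s^3 - 2*s^2 + 4*s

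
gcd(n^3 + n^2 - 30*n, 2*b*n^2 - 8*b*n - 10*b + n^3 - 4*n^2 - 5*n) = n - 5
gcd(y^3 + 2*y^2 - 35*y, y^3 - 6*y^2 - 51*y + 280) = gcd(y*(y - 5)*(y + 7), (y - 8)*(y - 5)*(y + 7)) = y^2 + 2*y - 35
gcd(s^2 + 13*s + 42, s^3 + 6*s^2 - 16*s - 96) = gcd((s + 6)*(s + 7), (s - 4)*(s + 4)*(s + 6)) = s + 6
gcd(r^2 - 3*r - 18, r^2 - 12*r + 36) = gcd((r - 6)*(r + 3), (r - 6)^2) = r - 6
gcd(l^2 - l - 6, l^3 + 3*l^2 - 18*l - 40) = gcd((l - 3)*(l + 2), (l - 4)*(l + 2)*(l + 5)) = l + 2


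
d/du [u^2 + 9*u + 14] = 2*u + 9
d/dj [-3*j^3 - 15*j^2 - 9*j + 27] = -9*j^2 - 30*j - 9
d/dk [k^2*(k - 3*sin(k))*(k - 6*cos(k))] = k*(k*(k - 3*sin(k))*(6*sin(k) + 1) - k*(k - 6*cos(k))*(3*cos(k) - 1) + 2*(k - 3*sin(k))*(k - 6*cos(k)))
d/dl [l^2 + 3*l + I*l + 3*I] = 2*l + 3 + I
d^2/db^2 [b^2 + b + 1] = 2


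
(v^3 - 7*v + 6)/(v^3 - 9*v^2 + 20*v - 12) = (v + 3)/(v - 6)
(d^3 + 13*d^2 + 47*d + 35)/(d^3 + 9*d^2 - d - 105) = (d + 1)/(d - 3)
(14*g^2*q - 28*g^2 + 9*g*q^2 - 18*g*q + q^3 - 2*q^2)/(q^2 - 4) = (14*g^2 + 9*g*q + q^2)/(q + 2)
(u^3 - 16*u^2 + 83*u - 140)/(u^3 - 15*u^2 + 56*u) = (u^2 - 9*u + 20)/(u*(u - 8))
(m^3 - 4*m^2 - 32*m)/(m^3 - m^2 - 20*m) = (m - 8)/(m - 5)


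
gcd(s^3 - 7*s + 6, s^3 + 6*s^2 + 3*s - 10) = s - 1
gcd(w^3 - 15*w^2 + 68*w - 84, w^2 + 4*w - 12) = w - 2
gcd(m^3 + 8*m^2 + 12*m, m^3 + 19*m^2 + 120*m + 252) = m + 6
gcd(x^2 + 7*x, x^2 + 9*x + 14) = x + 7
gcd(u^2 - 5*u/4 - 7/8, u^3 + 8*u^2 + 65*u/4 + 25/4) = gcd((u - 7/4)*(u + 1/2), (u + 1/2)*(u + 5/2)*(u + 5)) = u + 1/2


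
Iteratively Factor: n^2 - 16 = (n + 4)*(n - 4)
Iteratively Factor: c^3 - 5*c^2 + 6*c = (c - 3)*(c^2 - 2*c) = c*(c - 3)*(c - 2)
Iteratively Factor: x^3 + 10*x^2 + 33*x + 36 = (x + 4)*(x^2 + 6*x + 9) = (x + 3)*(x + 4)*(x + 3)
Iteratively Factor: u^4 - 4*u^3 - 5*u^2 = (u + 1)*(u^3 - 5*u^2) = u*(u + 1)*(u^2 - 5*u) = u*(u - 5)*(u + 1)*(u)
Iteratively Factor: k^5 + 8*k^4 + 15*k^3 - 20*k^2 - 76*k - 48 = (k + 3)*(k^4 + 5*k^3 - 20*k - 16) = (k - 2)*(k + 3)*(k^3 + 7*k^2 + 14*k + 8) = (k - 2)*(k + 2)*(k + 3)*(k^2 + 5*k + 4) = (k - 2)*(k + 2)*(k + 3)*(k + 4)*(k + 1)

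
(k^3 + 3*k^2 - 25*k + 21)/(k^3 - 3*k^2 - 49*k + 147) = (k - 1)/(k - 7)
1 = 1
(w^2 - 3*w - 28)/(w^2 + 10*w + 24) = (w - 7)/(w + 6)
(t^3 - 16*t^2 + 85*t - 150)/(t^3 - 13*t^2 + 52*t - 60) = (t - 5)/(t - 2)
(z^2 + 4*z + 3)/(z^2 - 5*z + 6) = (z^2 + 4*z + 3)/(z^2 - 5*z + 6)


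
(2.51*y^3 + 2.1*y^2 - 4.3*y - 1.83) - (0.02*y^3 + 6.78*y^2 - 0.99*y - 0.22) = 2.49*y^3 - 4.68*y^2 - 3.31*y - 1.61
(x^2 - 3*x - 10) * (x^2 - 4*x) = x^4 - 7*x^3 + 2*x^2 + 40*x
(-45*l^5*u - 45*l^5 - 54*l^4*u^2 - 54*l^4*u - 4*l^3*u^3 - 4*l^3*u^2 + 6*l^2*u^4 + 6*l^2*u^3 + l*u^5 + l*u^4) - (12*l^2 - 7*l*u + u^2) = -45*l^5*u - 45*l^5 - 54*l^4*u^2 - 54*l^4*u - 4*l^3*u^3 - 4*l^3*u^2 + 6*l^2*u^4 + 6*l^2*u^3 - 12*l^2 + l*u^5 + l*u^4 + 7*l*u - u^2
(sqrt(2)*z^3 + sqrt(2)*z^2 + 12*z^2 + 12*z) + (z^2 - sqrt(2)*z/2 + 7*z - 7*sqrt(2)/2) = sqrt(2)*z^3 + sqrt(2)*z^2 + 13*z^2 - sqrt(2)*z/2 + 19*z - 7*sqrt(2)/2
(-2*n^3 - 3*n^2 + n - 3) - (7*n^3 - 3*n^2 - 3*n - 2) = -9*n^3 + 4*n - 1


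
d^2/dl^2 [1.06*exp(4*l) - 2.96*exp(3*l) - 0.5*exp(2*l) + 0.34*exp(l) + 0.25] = (16.96*exp(3*l) - 26.64*exp(2*l) - 2.0*exp(l) + 0.34)*exp(l)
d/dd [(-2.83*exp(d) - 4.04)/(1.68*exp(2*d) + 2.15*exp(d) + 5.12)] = (4.7544*exp(2*d) + 13.5744*exp(d) - 5.8036)*exp(d)/(2.8224*exp(4*d) + 7.224*exp(3*d) + 21.8257*exp(2*d) + 22.016*exp(d) + 26.2144)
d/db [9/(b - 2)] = -9/(b - 2)^2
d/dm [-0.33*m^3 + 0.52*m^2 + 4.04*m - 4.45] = -0.99*m^2 + 1.04*m + 4.04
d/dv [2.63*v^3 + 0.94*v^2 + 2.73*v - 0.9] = 7.89*v^2 + 1.88*v + 2.73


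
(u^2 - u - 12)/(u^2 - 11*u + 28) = (u + 3)/(u - 7)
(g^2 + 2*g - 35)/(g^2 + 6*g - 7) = (g - 5)/(g - 1)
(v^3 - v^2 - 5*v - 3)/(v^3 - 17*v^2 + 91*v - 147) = (v^2 + 2*v + 1)/(v^2 - 14*v + 49)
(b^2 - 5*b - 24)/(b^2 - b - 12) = (b - 8)/(b - 4)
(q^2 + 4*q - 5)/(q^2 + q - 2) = (q + 5)/(q + 2)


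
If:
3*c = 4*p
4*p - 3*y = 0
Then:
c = y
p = 3*y/4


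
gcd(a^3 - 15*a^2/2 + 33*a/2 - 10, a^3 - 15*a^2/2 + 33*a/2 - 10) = a^3 - 15*a^2/2 + 33*a/2 - 10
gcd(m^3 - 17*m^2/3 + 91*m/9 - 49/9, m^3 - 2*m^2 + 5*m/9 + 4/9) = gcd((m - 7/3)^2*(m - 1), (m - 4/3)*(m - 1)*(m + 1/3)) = m - 1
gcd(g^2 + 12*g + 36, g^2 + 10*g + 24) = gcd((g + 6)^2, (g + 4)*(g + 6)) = g + 6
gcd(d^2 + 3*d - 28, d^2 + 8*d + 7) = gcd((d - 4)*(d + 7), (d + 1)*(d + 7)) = d + 7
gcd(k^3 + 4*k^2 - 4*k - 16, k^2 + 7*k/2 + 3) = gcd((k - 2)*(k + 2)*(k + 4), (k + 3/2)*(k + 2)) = k + 2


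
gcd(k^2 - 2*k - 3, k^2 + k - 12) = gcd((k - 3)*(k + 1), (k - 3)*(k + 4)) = k - 3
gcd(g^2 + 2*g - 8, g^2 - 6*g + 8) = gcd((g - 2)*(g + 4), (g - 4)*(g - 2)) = g - 2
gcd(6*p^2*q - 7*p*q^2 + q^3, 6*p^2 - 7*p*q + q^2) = 6*p^2 - 7*p*q + q^2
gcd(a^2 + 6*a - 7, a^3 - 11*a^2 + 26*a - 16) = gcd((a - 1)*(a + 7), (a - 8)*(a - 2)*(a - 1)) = a - 1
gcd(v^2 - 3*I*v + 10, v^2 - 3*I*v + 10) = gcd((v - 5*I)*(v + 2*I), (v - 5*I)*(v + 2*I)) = v^2 - 3*I*v + 10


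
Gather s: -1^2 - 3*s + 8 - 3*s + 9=16 - 6*s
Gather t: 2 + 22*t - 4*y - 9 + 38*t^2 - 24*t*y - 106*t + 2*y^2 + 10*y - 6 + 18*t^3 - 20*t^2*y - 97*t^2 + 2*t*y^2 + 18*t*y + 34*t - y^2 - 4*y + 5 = 18*t^3 + t^2*(-20*y - 59) + t*(2*y^2 - 6*y - 50) + y^2 + 2*y - 8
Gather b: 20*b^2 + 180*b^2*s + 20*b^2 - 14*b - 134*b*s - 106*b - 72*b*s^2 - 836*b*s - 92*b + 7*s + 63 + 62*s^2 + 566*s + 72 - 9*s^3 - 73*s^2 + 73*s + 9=b^2*(180*s + 40) + b*(-72*s^2 - 970*s - 212) - 9*s^3 - 11*s^2 + 646*s + 144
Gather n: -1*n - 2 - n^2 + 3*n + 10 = -n^2 + 2*n + 8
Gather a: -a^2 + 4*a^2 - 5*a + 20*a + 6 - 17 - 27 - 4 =3*a^2 + 15*a - 42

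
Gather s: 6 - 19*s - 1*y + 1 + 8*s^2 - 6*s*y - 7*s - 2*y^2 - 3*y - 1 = 8*s^2 + s*(-6*y - 26) - 2*y^2 - 4*y + 6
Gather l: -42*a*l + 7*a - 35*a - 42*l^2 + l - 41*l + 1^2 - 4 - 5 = -28*a - 42*l^2 + l*(-42*a - 40) - 8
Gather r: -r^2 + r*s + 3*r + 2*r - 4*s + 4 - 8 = -r^2 + r*(s + 5) - 4*s - 4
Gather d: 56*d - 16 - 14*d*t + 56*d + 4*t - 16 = d*(112 - 14*t) + 4*t - 32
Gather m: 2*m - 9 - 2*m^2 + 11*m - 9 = -2*m^2 + 13*m - 18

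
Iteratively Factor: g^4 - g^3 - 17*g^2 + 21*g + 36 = (g + 1)*(g^3 - 2*g^2 - 15*g + 36) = (g - 3)*(g + 1)*(g^2 + g - 12) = (g - 3)^2*(g + 1)*(g + 4)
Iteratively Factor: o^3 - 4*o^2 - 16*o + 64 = (o - 4)*(o^2 - 16) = (o - 4)*(o + 4)*(o - 4)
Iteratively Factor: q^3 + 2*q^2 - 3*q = (q + 3)*(q^2 - q) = (q - 1)*(q + 3)*(q)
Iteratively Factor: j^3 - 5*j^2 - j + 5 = (j - 5)*(j^2 - 1) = (j - 5)*(j + 1)*(j - 1)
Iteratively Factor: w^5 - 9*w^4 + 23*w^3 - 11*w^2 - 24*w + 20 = (w + 1)*(w^4 - 10*w^3 + 33*w^2 - 44*w + 20) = (w - 1)*(w + 1)*(w^3 - 9*w^2 + 24*w - 20) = (w - 2)*(w - 1)*(w + 1)*(w^2 - 7*w + 10) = (w - 2)^2*(w - 1)*(w + 1)*(w - 5)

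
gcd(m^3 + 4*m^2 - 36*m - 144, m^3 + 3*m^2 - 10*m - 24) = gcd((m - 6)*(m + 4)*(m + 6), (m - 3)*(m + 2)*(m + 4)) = m + 4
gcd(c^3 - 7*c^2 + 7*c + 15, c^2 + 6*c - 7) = 1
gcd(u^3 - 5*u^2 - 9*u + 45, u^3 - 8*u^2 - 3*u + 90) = u^2 - 2*u - 15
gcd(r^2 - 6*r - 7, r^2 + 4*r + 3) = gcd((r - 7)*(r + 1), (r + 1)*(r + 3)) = r + 1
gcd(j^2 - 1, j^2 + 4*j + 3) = j + 1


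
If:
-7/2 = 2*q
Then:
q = -7/4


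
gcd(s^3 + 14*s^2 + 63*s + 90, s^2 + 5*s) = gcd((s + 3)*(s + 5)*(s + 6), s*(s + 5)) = s + 5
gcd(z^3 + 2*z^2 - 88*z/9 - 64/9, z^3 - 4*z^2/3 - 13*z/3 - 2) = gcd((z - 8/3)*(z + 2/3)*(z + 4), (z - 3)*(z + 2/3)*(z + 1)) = z + 2/3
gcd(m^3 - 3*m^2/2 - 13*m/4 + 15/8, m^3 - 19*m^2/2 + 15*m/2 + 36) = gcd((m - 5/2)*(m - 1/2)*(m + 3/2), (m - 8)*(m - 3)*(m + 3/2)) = m + 3/2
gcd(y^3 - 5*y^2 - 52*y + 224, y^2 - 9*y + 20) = y - 4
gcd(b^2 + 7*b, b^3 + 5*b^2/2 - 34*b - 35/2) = b + 7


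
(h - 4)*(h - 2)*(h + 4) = h^3 - 2*h^2 - 16*h + 32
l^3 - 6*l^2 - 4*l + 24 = (l - 6)*(l - 2)*(l + 2)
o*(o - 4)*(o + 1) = o^3 - 3*o^2 - 4*o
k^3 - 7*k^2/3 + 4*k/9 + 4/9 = (k - 2)*(k - 2/3)*(k + 1/3)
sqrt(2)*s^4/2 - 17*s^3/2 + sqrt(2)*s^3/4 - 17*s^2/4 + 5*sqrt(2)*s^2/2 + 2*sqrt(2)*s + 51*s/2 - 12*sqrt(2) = (s - 3/2)*(s - 8*sqrt(2))*(s - sqrt(2)/2)*(sqrt(2)*s/2 + sqrt(2))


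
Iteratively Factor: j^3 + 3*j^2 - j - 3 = (j + 1)*(j^2 + 2*j - 3) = (j - 1)*(j + 1)*(j + 3)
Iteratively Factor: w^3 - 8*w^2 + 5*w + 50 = (w - 5)*(w^2 - 3*w - 10) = (w - 5)*(w + 2)*(w - 5)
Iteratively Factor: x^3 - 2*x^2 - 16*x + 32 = (x - 4)*(x^2 + 2*x - 8) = (x - 4)*(x - 2)*(x + 4)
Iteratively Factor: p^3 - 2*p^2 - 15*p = (p + 3)*(p^2 - 5*p) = (p - 5)*(p + 3)*(p)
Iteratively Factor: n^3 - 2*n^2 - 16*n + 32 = (n - 4)*(n^2 + 2*n - 8) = (n - 4)*(n + 4)*(n - 2)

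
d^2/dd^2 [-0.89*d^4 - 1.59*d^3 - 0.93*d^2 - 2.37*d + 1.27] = -10.68*d^2 - 9.54*d - 1.86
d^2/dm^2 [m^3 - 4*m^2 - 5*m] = 6*m - 8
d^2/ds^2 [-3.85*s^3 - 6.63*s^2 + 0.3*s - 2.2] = -23.1*s - 13.26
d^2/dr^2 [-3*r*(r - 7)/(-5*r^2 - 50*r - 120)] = 6*(-17*r^3 - 72*r^2 + 504*r + 2256)/(5*(r^6 + 30*r^5 + 372*r^4 + 2440*r^3 + 8928*r^2 + 17280*r + 13824))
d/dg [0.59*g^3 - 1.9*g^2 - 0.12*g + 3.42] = 1.77*g^2 - 3.8*g - 0.12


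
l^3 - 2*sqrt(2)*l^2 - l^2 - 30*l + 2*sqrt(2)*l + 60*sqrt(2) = (l - 6)*(l + 5)*(l - 2*sqrt(2))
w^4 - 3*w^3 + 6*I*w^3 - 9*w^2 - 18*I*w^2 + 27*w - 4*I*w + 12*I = (w - 3)*(w + I)^2*(w + 4*I)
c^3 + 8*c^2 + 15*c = c*(c + 3)*(c + 5)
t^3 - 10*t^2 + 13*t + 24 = (t - 8)*(t - 3)*(t + 1)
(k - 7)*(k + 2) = k^2 - 5*k - 14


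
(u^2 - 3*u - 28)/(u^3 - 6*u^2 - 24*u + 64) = (u - 7)/(u^2 - 10*u + 16)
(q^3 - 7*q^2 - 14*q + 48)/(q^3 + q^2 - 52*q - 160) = (q^2 + q - 6)/(q^2 + 9*q + 20)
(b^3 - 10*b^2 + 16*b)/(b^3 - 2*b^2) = (b - 8)/b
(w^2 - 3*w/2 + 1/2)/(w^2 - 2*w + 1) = (w - 1/2)/(w - 1)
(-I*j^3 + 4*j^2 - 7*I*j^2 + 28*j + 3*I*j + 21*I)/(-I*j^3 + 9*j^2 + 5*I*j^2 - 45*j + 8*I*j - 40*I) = (j^2 + j*(7 + 3*I) + 21*I)/(j^2 + j*(-5 + 8*I) - 40*I)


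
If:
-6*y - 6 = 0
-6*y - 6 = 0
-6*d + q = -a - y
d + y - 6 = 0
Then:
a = 43 - q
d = 7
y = -1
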